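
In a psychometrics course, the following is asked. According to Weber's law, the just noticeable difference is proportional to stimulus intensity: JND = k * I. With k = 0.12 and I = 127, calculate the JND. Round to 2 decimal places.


JND = k * I
JND = 0.12 * 127
= 15.24


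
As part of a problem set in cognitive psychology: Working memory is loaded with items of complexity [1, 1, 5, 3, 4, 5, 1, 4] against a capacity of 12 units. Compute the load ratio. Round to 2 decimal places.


Total complexity = 1 + 1 + 5 + 3 + 4 + 5 + 1 + 4 = 24
Load = total / capacity = 24 / 12
= 2.00


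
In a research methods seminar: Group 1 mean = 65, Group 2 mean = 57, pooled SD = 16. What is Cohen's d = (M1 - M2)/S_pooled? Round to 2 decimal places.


Cohen's d = (M1 - M2) / S_pooled
= (65 - 57) / 16
= 8 / 16
= 0.50


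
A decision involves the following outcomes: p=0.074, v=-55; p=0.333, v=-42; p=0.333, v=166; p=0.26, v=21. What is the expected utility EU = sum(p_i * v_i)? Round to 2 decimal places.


EU = sum(p_i * v_i)
0.074 * -55 = -4.07
0.333 * -42 = -13.986
0.333 * 166 = 55.278
0.26 * 21 = 5.46
EU = -4.07 + -13.986 + 55.278 + 5.46
= 42.68


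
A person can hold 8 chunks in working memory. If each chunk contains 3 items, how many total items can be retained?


Total items = chunks * items_per_chunk
= 8 * 3
= 24


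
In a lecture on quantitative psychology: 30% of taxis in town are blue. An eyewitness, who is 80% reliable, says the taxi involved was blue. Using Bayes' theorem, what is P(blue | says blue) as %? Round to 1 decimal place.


P(blue | says blue) = P(says blue | blue)*P(blue) / [P(says blue | blue)*P(blue) + P(says blue | not blue)*P(not blue)]
Numerator = 0.8 * 0.3 = 0.24
False identification = 0.2 * 0.7 = 0.14
P = 0.24 / (0.24 + 0.14)
= 0.24 / 0.38
As percentage = 63.2


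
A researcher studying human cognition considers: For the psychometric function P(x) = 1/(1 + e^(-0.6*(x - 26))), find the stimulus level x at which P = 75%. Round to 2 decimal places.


At P = 0.75: 0.75 = 1/(1 + e^(-k*(x-x0)))
Solving: e^(-k*(x-x0)) = 1/3
x = x0 + ln(3)/k
ln(3) = 1.0986
x = 26 + 1.0986/0.6
= 26 + 1.831
= 27.83


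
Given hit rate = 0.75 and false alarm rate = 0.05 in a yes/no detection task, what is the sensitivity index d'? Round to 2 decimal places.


d' = z(HR) - z(FAR)
z(0.75) = 0.6745
z(0.05) = -1.6449
d' = 0.6745 - -1.6449
= 2.32


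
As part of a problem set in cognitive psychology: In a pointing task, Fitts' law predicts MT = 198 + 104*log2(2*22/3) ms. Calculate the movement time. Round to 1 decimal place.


MT = 198 + 104 * log2(2*22/3)
2D/W = 14.666667
log2(14.666667) = 3.8745
MT = 198 + 104 * 3.8745
= 600.9 ms


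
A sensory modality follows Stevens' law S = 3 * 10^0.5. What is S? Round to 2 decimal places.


S = 3 * 10^0.5
10^0.5 = 3.1623
S = 3 * 3.1623
= 9.49


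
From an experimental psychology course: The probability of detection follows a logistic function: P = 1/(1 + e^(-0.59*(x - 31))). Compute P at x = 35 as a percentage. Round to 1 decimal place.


P(x) = 1/(1 + e^(-0.59*(35 - 31)))
Exponent = -0.59 * 4 = -2.36
e^(-2.36) = 0.09442
P = 1/(1 + 0.09442) = 0.913726
Percentage = 91.4


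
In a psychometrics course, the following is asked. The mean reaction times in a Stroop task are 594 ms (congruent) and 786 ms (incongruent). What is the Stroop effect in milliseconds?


Stroop effect = RT(incongruent) - RT(congruent)
= 786 - 594
= 192 ms


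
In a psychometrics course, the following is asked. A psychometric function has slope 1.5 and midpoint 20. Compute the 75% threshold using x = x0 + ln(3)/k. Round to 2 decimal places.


At P = 0.75: 0.75 = 1/(1 + e^(-k*(x-x0)))
Solving: e^(-k*(x-x0)) = 1/3
x = x0 + ln(3)/k
ln(3) = 1.0986
x = 20 + 1.0986/1.5
= 20 + 0.7324
= 20.73


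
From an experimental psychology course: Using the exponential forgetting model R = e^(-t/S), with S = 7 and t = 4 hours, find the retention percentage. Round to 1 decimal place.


R = e^(-t/S)
-t/S = -4/7 = -0.571429
R = e^(-0.571429) = 0.564718
Percentage = 0.564718 * 100
= 56.5


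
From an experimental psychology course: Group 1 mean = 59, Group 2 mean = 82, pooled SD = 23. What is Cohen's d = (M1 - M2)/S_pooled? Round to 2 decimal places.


Cohen's d = (M1 - M2) / S_pooled
= (59 - 82) / 23
= -23 / 23
= -1.00


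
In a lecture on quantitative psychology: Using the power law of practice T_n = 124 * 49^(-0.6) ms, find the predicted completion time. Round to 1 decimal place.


T_n = 124 * 49^(-0.6)
49^(-0.6) = 0.096802
T_n = 124 * 0.096802
= 12.0 ms


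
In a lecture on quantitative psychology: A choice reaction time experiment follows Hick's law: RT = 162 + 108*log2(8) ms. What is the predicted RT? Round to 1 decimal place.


RT = 162 + 108 * log2(8)
log2(8) = 3.0
RT = 162 + 108 * 3.0
= 162 + 324.0
= 486.0 ms


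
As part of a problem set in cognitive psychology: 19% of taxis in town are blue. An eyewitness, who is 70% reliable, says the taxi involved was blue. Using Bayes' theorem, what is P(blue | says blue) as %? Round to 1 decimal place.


P(blue | says blue) = P(says blue | blue)*P(blue) / [P(says blue | blue)*P(blue) + P(says blue | not blue)*P(not blue)]
Numerator = 0.7 * 0.19 = 0.133
False identification = 0.3 * 0.81 = 0.243
P = 0.133 / (0.133 + 0.243)
= 0.133 / 0.376
As percentage = 35.4


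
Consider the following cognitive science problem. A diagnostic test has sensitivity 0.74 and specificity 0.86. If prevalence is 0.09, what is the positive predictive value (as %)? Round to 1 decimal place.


PPV = (sens * prev) / (sens * prev + (1-spec) * (1-prev))
Numerator = 0.74 * 0.09 = 0.0666
P(positive and no disease) = (1 - spec) * (1 - prev) = (1 - 0.86) * (1 - 0.09) = 0.1274
Denominator = 0.0666 + 0.1274 = 0.194
PPV = 0.0666 / 0.194 = 0.343299
As percentage = 34.3


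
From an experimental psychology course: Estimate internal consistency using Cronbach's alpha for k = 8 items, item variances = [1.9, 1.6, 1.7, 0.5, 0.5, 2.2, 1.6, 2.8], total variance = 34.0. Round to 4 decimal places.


alpha = (k/(k-1)) * (1 - sum(s_i^2)/s_total^2)
sum(item variances) = 12.8
k/(k-1) = 8/7 = 1.142857
1 - 12.8/34.0 = 1 - 0.376471 = 0.623529
alpha = 1.142857 * 0.623529
= 0.7126


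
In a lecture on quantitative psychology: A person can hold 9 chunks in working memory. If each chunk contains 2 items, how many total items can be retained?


Total items = chunks * items_per_chunk
= 9 * 2
= 18


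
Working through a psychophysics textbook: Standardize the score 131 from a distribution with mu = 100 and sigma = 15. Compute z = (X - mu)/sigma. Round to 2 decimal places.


z = (X - mu) / sigma
= (131 - 100) / 15
= 31 / 15
= 2.07


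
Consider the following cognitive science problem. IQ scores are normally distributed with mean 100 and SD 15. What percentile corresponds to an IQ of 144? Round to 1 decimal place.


z = (IQ - mean) / SD
z = (144 - 100) / 15 = 2.9333
Percentile = Phi(2.9333) * 100
Phi(2.9333) = 0.998323
= 99.8


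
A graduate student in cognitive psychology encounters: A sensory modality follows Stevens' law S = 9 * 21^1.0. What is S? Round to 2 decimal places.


S = 9 * 21^1.0
21^1.0 = 21.0
S = 9 * 21.0
= 189.00


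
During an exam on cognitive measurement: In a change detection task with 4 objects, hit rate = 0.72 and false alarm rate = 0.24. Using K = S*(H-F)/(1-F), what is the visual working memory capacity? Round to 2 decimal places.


K = S * (H - F) / (1 - F)
H - F = 0.48
1 - F = 0.76
K = 4 * 0.48 / 0.76
= 2.53


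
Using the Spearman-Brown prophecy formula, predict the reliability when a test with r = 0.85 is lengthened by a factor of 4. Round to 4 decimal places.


r_new = n*r / (1 + (n-1)*r)
Numerator = 4 * 0.85 = 3.4
Denominator = 1 + 3 * 0.85 = 3.55
r_new = 3.4 / 3.55
= 0.9577


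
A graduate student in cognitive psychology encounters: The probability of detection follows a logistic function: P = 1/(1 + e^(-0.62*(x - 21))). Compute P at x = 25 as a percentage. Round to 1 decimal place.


P(x) = 1/(1 + e^(-0.62*(25 - 21)))
Exponent = -0.62 * 4 = -2.48
e^(-2.48) = 0.083743
P = 1/(1 + 0.083743) = 0.922728
Percentage = 92.3


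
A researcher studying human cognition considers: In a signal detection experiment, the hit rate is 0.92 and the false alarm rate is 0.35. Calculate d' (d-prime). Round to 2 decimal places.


d' = z(HR) - z(FAR)
z(0.92) = 1.4051
z(0.35) = -0.3853
d' = 1.4051 - -0.3853
= 1.79


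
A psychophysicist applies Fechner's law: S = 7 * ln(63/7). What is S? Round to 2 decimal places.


S = 7 * ln(63/7)
I/I0 = 9.0
ln(9.0) = 2.1972
S = 7 * 2.1972
= 15.38


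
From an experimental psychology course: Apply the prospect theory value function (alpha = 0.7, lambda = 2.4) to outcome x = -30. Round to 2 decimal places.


Since x = -30 < 0, use v(x) = -lambda*(-x)^alpha
(-x) = 30
30^0.7 = 10.814
v(-30) = -2.4 * 10.814
= -25.95


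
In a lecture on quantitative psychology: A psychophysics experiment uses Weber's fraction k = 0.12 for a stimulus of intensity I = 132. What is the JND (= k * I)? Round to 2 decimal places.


JND = k * I
JND = 0.12 * 132
= 15.84


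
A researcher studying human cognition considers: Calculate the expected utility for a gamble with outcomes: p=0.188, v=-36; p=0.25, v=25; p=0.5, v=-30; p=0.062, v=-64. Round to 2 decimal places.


EU = sum(p_i * v_i)
0.188 * -36 = -6.768
0.25 * 25 = 6.25
0.5 * -30 = -15.0
0.062 * -64 = -3.968
EU = -6.768 + 6.25 + -15.0 + -3.968
= -19.49


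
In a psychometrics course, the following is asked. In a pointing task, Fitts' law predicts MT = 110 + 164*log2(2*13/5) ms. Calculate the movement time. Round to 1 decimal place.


MT = 110 + 164 * log2(2*13/5)
2D/W = 5.2
log2(5.2) = 2.3785
MT = 110 + 164 * 2.3785
= 500.1 ms


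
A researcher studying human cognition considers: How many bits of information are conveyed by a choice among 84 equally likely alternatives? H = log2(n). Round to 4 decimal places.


H = log2(n)
H = log2(84)
= 6.3923


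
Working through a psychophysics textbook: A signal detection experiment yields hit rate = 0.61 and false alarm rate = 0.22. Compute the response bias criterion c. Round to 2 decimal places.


c = -0.5 * (z(HR) + z(FAR))
z(0.61) = 0.2793
z(0.22) = -0.7722
c = -0.5 * (0.2793 + -0.7722)
= -0.5 * -0.4929
= 0.25


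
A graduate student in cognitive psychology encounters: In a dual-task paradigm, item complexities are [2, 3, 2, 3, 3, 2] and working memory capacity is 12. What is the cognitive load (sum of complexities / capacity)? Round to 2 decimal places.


Total complexity = 2 + 3 + 2 + 3 + 3 + 2 = 15
Load = total / capacity = 15 / 12
= 1.25


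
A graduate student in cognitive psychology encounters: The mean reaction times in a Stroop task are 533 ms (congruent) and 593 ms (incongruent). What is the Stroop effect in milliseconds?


Stroop effect = RT(incongruent) - RT(congruent)
= 593 - 533
= 60 ms


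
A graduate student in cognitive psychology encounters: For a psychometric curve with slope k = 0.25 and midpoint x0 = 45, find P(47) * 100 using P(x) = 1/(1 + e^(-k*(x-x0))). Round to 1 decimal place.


P(x) = 1/(1 + e^(-0.25*(47 - 45)))
Exponent = -0.25 * 2 = -0.5
e^(-0.5) = 0.606531
P = 1/(1 + 0.606531) = 0.622459
Percentage = 62.2


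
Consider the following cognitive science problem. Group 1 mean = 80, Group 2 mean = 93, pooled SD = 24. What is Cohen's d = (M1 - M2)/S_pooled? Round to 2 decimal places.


Cohen's d = (M1 - M2) / S_pooled
= (80 - 93) / 24
= -13 / 24
= -0.54


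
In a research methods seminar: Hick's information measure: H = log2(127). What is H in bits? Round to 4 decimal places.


H = log2(n)
H = log2(127)
= 6.9887


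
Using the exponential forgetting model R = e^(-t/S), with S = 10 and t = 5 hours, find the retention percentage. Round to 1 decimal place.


R = e^(-t/S)
-t/S = -5/10 = -0.5
R = e^(-0.5) = 0.606531
Percentage = 0.606531 * 100
= 60.7


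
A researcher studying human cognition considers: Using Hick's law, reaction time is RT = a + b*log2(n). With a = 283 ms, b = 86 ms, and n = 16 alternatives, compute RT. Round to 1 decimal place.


RT = 283 + 86 * log2(16)
log2(16) = 4.0
RT = 283 + 86 * 4.0
= 283 + 344.0
= 627.0 ms


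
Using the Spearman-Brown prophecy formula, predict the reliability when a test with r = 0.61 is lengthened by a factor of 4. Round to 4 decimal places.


r_new = n*r / (1 + (n-1)*r)
Numerator = 4 * 0.61 = 2.44
Denominator = 1 + 3 * 0.61 = 2.83
r_new = 2.44 / 2.83
= 0.8622


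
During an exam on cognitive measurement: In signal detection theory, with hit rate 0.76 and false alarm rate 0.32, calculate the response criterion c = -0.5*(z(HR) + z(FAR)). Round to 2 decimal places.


c = -0.5 * (z(HR) + z(FAR))
z(0.76) = 0.7063
z(0.32) = -0.4677
c = -0.5 * (0.7063 + -0.4677)
= -0.5 * 0.2386
= -0.12


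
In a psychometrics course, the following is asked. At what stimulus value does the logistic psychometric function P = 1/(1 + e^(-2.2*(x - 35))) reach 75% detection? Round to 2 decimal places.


At P = 0.75: 0.75 = 1/(1 + e^(-k*(x-x0)))
Solving: e^(-k*(x-x0)) = 1/3
x = x0 + ln(3)/k
ln(3) = 1.0986
x = 35 + 1.0986/2.2
= 35 + 0.4994
= 35.50


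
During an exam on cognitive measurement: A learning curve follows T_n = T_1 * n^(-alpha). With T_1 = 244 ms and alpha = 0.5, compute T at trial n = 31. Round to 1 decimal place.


T_n = 244 * 31^(-0.5)
31^(-0.5) = 0.179605
T_n = 244 * 0.179605
= 43.8 ms


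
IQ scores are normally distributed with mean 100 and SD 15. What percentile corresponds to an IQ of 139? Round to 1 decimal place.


z = (IQ - mean) / SD
z = (139 - 100) / 15 = 2.6
Percentile = Phi(2.6) * 100
Phi(2.6) = 0.995339
= 99.5


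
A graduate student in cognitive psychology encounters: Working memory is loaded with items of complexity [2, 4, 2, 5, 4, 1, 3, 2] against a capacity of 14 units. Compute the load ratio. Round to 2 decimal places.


Total complexity = 2 + 4 + 2 + 5 + 4 + 1 + 3 + 2 = 23
Load = total / capacity = 23 / 14
= 1.64


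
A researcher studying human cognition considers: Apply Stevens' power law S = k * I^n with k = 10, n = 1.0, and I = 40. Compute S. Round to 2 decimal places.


S = 10 * 40^1.0
40^1.0 = 40.0
S = 10 * 40.0
= 400.00


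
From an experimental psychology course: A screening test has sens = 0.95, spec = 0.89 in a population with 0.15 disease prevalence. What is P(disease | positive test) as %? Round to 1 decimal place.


PPV = (sens * prev) / (sens * prev + (1-spec) * (1-prev))
Numerator = 0.95 * 0.15 = 0.1425
P(positive and no disease) = (1 - spec) * (1 - prev) = (1 - 0.89) * (1 - 0.15) = 0.0935
Denominator = 0.1425 + 0.0935 = 0.236
PPV = 0.1425 / 0.236 = 0.603814
As percentage = 60.4


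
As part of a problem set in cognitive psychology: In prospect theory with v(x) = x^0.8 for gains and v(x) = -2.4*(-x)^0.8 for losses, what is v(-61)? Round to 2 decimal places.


Since x = -61 < 0, use v(x) = -lambda*(-x)^alpha
(-x) = 61
61^0.8 = 26.808
v(-61) = -2.4 * 26.808
= -64.34


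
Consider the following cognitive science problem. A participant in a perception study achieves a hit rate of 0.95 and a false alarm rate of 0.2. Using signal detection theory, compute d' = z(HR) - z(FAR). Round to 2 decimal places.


d' = z(HR) - z(FAR)
z(0.95) = 1.6449
z(0.2) = -0.8416
d' = 1.6449 - -0.8416
= 2.49


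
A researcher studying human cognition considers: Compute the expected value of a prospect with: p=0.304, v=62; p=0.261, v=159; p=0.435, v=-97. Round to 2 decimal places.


EU = sum(p_i * v_i)
0.304 * 62 = 18.848
0.261 * 159 = 41.499
0.435 * -97 = -42.195
EU = 18.848 + 41.499 + -42.195
= 18.15


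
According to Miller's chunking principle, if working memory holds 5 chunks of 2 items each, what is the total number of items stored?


Total items = chunks * items_per_chunk
= 5 * 2
= 10


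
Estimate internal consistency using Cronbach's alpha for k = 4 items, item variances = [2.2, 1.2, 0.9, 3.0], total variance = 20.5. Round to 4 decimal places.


alpha = (k/(k-1)) * (1 - sum(s_i^2)/s_total^2)
sum(item variances) = 7.3
k/(k-1) = 4/3 = 1.333333
1 - 7.3/20.5 = 1 - 0.356098 = 0.643902
alpha = 1.333333 * 0.643902
= 0.8585


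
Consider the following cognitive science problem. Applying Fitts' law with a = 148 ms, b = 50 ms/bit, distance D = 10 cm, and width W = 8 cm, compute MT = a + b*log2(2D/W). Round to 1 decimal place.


MT = 148 + 50 * log2(2*10/8)
2D/W = 2.5
log2(2.5) = 1.3219
MT = 148 + 50 * 1.3219
= 214.1 ms


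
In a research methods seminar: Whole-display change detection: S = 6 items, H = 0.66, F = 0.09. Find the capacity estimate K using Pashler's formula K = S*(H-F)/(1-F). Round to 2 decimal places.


K = S * (H - F) / (1 - F)
H - F = 0.57
1 - F = 0.91
K = 6 * 0.57 / 0.91
= 3.76


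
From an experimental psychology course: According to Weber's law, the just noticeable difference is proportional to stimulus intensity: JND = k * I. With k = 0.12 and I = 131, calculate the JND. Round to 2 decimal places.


JND = k * I
JND = 0.12 * 131
= 15.72


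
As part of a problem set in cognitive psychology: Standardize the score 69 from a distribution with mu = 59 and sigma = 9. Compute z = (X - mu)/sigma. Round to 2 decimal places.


z = (X - mu) / sigma
= (69 - 59) / 9
= 10 / 9
= 1.11


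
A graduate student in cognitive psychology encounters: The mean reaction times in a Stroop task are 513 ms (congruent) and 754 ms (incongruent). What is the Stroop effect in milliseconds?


Stroop effect = RT(incongruent) - RT(congruent)
= 754 - 513
= 241 ms


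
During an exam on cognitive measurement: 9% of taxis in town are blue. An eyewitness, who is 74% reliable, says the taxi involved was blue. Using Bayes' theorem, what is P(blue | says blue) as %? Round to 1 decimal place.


P(blue | says blue) = P(says blue | blue)*P(blue) / [P(says blue | blue)*P(blue) + P(says blue | not blue)*P(not blue)]
Numerator = 0.74 * 0.09 = 0.0666
False identification = 0.26 * 0.91 = 0.2366
P = 0.0666 / (0.0666 + 0.2366)
= 0.0666 / 0.3032
As percentage = 22.0


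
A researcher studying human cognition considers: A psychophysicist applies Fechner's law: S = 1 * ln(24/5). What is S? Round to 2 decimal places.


S = 1 * ln(24/5)
I/I0 = 4.8
ln(4.8) = 1.5686
S = 1 * 1.5686
= 1.57


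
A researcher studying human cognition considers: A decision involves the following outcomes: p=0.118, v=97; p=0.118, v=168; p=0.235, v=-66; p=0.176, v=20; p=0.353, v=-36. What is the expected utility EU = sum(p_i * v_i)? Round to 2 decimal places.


EU = sum(p_i * v_i)
0.118 * 97 = 11.446
0.118 * 168 = 19.824
0.235 * -66 = -15.51
0.176 * 20 = 3.52
0.353 * -36 = -12.708
EU = 11.446 + 19.824 + -15.51 + 3.52 + -12.708
= 6.57


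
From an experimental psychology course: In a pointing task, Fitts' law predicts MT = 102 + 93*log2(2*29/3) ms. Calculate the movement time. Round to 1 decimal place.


MT = 102 + 93 * log2(2*29/3)
2D/W = 19.333333
log2(19.333333) = 4.273
MT = 102 + 93 * 4.273
= 499.4 ms


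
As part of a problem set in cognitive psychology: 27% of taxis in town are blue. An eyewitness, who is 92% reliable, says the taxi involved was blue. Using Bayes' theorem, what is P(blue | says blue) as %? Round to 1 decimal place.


P(blue | says blue) = P(says blue | blue)*P(blue) / [P(says blue | blue)*P(blue) + P(says blue | not blue)*P(not blue)]
Numerator = 0.92 * 0.27 = 0.2484
False identification = 0.08 * 0.73 = 0.0584
P = 0.2484 / (0.2484 + 0.0584)
= 0.2484 / 0.3068
As percentage = 81.0


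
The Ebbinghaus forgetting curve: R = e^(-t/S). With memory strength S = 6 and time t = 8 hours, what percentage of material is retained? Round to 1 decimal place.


R = e^(-t/S)
-t/S = -8/6 = -1.333333
R = e^(-1.333333) = 0.263597
Percentage = 0.263597 * 100
= 26.4


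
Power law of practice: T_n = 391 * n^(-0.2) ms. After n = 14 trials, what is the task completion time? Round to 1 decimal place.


T_n = 391 * 14^(-0.2)
14^(-0.2) = 0.589895
T_n = 391 * 0.589895
= 230.6 ms


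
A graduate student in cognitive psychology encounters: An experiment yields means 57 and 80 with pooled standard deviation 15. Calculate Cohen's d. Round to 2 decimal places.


Cohen's d = (M1 - M2) / S_pooled
= (57 - 80) / 15
= -23 / 15
= -1.53


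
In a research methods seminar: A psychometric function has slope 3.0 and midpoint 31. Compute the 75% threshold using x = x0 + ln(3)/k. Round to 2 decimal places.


At P = 0.75: 0.75 = 1/(1 + e^(-k*(x-x0)))
Solving: e^(-k*(x-x0)) = 1/3
x = x0 + ln(3)/k
ln(3) = 1.0986
x = 31 + 1.0986/3.0
= 31 + 0.3662
= 31.37


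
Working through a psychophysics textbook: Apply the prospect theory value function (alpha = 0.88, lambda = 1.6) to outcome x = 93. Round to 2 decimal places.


Since x = 93 >= 0, use v(x) = x^0.88
93^0.88 = 53.984
v(93) = 53.98


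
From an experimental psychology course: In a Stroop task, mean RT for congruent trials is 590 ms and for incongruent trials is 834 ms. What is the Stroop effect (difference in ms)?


Stroop effect = RT(incongruent) - RT(congruent)
= 834 - 590
= 244 ms


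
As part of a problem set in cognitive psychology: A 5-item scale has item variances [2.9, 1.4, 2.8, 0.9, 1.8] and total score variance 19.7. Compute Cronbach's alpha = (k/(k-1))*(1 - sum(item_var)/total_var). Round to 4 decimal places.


alpha = (k/(k-1)) * (1 - sum(s_i^2)/s_total^2)
sum(item variances) = 9.8
k/(k-1) = 5/4 = 1.25
1 - 9.8/19.7 = 1 - 0.497462 = 0.502538
alpha = 1.25 * 0.502538
= 0.6282


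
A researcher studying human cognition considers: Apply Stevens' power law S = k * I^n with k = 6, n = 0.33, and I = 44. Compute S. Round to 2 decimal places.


S = 6 * 44^0.33
44^0.33 = 3.4861
S = 6 * 3.4861
= 20.92


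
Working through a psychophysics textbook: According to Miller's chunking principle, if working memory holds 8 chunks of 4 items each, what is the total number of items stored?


Total items = chunks * items_per_chunk
= 8 * 4
= 32


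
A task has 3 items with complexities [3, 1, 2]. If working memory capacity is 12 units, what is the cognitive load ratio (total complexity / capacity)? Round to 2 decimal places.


Total complexity = 3 + 1 + 2 = 6
Load = total / capacity = 6 / 12
= 0.50


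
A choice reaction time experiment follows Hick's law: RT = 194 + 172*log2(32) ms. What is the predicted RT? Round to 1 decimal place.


RT = 194 + 172 * log2(32)
log2(32) = 5.0
RT = 194 + 172 * 5.0
= 194 + 860.0
= 1054.0 ms


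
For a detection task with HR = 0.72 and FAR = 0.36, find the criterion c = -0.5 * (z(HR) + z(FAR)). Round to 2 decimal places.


c = -0.5 * (z(HR) + z(FAR))
z(0.72) = 0.5828
z(0.36) = -0.3585
c = -0.5 * (0.5828 + -0.3585)
= -0.5 * 0.2243
= -0.11


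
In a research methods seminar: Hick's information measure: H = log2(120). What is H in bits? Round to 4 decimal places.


H = log2(n)
H = log2(120)
= 6.9069


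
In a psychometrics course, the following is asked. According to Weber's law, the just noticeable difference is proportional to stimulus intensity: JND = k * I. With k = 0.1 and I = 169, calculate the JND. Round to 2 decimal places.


JND = k * I
JND = 0.1 * 169
= 16.90


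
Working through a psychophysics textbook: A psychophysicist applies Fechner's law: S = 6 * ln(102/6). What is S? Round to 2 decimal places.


S = 6 * ln(102/6)
I/I0 = 17.0
ln(17.0) = 2.8332
S = 6 * 2.8332
= 17.00


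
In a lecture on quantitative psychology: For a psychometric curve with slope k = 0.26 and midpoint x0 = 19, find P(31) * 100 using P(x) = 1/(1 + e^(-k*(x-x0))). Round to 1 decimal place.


P(x) = 1/(1 + e^(-0.26*(31 - 19)))
Exponent = -0.26 * 12 = -3.12
e^(-3.12) = 0.044157
P = 1/(1 + 0.044157) = 0.95771
Percentage = 95.8


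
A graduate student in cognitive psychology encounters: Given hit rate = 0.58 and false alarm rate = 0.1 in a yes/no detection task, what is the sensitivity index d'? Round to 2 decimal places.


d' = z(HR) - z(FAR)
z(0.58) = 0.2019
z(0.1) = -1.2816
d' = 0.2019 - -1.2816
= 1.48


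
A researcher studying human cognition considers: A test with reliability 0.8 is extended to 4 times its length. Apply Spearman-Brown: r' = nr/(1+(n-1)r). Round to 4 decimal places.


r_new = n*r / (1 + (n-1)*r)
Numerator = 4 * 0.8 = 3.2
Denominator = 1 + 3 * 0.8 = 3.4
r_new = 3.2 / 3.4
= 0.9412


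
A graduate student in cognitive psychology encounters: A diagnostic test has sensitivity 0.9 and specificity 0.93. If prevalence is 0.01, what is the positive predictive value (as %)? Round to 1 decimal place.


PPV = (sens * prev) / (sens * prev + (1-spec) * (1-prev))
Numerator = 0.9 * 0.01 = 0.009
P(positive and no disease) = (1 - spec) * (1 - prev) = (1 - 0.93) * (1 - 0.01) = 0.0693
Denominator = 0.009 + 0.0693 = 0.0783
PPV = 0.009 / 0.0783 = 0.114943
As percentage = 11.5


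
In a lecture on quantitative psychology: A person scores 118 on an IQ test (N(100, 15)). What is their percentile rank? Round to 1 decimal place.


z = (IQ - mean) / SD
z = (118 - 100) / 15 = 1.2
Percentile = Phi(1.2) * 100
Phi(1.2) = 0.88493
= 88.5


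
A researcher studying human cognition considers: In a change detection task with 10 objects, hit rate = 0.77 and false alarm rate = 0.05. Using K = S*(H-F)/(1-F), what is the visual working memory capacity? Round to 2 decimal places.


K = S * (H - F) / (1 - F)
H - F = 0.72
1 - F = 0.95
K = 10 * 0.72 / 0.95
= 7.58


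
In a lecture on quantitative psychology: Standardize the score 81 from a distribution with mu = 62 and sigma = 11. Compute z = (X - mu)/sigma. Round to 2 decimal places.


z = (X - mu) / sigma
= (81 - 62) / 11
= 19 / 11
= 1.73


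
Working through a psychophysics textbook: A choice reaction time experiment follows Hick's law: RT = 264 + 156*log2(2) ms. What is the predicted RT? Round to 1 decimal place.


RT = 264 + 156 * log2(2)
log2(2) = 1.0
RT = 264 + 156 * 1.0
= 264 + 156.0
= 420.0 ms


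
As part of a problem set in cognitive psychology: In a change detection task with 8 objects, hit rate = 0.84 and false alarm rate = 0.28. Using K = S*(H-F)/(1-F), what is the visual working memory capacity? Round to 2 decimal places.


K = S * (H - F) / (1 - F)
H - F = 0.56
1 - F = 0.72
K = 8 * 0.56 / 0.72
= 6.22


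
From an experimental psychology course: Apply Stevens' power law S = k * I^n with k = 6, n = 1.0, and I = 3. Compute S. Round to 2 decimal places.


S = 6 * 3^1.0
3^1.0 = 3.0
S = 6 * 3.0
= 18.00


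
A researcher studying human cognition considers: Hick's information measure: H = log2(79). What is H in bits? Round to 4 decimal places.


H = log2(n)
H = log2(79)
= 6.3038


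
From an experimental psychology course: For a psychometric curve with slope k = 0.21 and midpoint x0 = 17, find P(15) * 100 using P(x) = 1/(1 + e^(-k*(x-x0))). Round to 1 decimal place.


P(x) = 1/(1 + e^(-0.21*(15 - 17)))
Exponent = -0.21 * -2 = 0.42
e^(0.42) = 1.521962
P = 1/(1 + 1.521962) = 0.396517
Percentage = 39.7


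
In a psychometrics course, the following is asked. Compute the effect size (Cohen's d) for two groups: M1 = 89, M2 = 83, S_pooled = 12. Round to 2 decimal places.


Cohen's d = (M1 - M2) / S_pooled
= (89 - 83) / 12
= 6 / 12
= 0.50


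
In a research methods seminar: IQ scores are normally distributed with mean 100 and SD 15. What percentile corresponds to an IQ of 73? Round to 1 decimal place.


z = (IQ - mean) / SD
z = (73 - 100) / 15 = -1.8
Percentile = Phi(-1.8) * 100
Phi(-1.8) = 0.03593
= 3.6


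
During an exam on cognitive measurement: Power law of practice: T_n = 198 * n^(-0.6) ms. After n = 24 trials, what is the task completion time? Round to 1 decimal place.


T_n = 198 * 24^(-0.6)
24^(-0.6) = 0.14855
T_n = 198 * 0.14855
= 29.4 ms


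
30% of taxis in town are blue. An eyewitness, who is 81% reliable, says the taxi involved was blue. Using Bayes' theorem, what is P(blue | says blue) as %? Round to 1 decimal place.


P(blue | says blue) = P(says blue | blue)*P(blue) / [P(says blue | blue)*P(blue) + P(says blue | not blue)*P(not blue)]
Numerator = 0.81 * 0.3 = 0.243
False identification = 0.19 * 0.7 = 0.133
P = 0.243 / (0.243 + 0.133)
= 0.243 / 0.376
As percentage = 64.6


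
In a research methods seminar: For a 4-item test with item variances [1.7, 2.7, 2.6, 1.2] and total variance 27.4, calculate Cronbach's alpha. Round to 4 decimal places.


alpha = (k/(k-1)) * (1 - sum(s_i^2)/s_total^2)
sum(item variances) = 8.2
k/(k-1) = 4/3 = 1.333333
1 - 8.2/27.4 = 1 - 0.29927 = 0.70073
alpha = 1.333333 * 0.70073
= 0.9343


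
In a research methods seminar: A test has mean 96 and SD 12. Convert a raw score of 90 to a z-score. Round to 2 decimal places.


z = (X - mu) / sigma
= (90 - 96) / 12
= -6 / 12
= -0.50


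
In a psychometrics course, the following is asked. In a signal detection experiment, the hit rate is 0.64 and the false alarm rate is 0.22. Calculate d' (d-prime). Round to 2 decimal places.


d' = z(HR) - z(FAR)
z(0.64) = 0.3585
z(0.22) = -0.7722
d' = 0.3585 - -0.7722
= 1.13


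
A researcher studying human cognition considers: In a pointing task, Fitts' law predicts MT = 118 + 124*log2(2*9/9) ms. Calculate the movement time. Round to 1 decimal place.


MT = 118 + 124 * log2(2*9/9)
2D/W = 2.0
log2(2.0) = 1.0
MT = 118 + 124 * 1.0
= 242.0 ms


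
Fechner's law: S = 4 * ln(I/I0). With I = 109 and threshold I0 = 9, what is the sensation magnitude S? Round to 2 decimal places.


S = 4 * ln(109/9)
I/I0 = 12.111111
ln(12.111111) = 2.4941
S = 4 * 2.4941
= 9.98


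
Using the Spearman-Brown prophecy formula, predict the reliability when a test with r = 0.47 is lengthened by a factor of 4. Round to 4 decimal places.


r_new = n*r / (1 + (n-1)*r)
Numerator = 4 * 0.47 = 1.88
Denominator = 1 + 3 * 0.47 = 2.41
r_new = 1.88 / 2.41
= 0.7801


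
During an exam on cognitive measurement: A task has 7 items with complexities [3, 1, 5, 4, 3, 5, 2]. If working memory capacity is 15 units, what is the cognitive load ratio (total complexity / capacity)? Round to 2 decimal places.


Total complexity = 3 + 1 + 5 + 4 + 3 + 5 + 2 = 23
Load = total / capacity = 23 / 15
= 1.53


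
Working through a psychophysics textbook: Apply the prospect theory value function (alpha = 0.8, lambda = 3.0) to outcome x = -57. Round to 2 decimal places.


Since x = -57 < 0, use v(x) = -lambda*(-x)^alpha
(-x) = 57
57^0.8 = 25.3922
v(-57) = -3.0 * 25.3922
= -76.18


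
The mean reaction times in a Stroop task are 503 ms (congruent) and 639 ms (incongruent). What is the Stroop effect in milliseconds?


Stroop effect = RT(incongruent) - RT(congruent)
= 639 - 503
= 136 ms


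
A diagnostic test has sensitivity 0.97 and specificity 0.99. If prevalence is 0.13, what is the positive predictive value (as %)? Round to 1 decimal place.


PPV = (sens * prev) / (sens * prev + (1-spec) * (1-prev))
Numerator = 0.97 * 0.13 = 0.1261
P(positive and no disease) = (1 - spec) * (1 - prev) = (1 - 0.99) * (1 - 0.13) = 0.0087
Denominator = 0.1261 + 0.0087 = 0.1348
PPV = 0.1261 / 0.1348 = 0.93546
As percentage = 93.5


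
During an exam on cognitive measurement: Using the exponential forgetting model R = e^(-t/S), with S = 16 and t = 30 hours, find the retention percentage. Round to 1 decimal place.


R = e^(-t/S)
-t/S = -30/16 = -1.875
R = e^(-1.875) = 0.153355
Percentage = 0.153355 * 100
= 15.3


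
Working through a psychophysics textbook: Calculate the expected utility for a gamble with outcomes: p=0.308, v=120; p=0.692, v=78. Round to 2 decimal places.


EU = sum(p_i * v_i)
0.308 * 120 = 36.96
0.692 * 78 = 53.976
EU = 36.96 + 53.976
= 90.94


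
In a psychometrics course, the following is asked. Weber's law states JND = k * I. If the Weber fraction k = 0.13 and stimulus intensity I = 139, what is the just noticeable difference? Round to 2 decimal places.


JND = k * I
JND = 0.13 * 139
= 18.07


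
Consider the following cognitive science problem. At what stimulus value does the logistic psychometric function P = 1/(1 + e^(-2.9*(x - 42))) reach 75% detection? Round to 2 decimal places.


At P = 0.75: 0.75 = 1/(1 + e^(-k*(x-x0)))
Solving: e^(-k*(x-x0)) = 1/3
x = x0 + ln(3)/k
ln(3) = 1.0986
x = 42 + 1.0986/2.9
= 42 + 0.3788
= 42.38


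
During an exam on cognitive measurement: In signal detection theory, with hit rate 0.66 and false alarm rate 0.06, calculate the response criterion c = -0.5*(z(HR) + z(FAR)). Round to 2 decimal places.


c = -0.5 * (z(HR) + z(FAR))
z(0.66) = 0.4125
z(0.06) = -1.5548
c = -0.5 * (0.4125 + -1.5548)
= -0.5 * -1.1423
= 0.57


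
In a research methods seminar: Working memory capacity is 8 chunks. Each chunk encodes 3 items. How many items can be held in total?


Total items = chunks * items_per_chunk
= 8 * 3
= 24


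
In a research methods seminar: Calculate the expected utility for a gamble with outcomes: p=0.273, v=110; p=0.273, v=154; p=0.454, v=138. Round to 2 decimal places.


EU = sum(p_i * v_i)
0.273 * 110 = 30.03
0.273 * 154 = 42.042
0.454 * 138 = 62.652
EU = 30.03 + 42.042 + 62.652
= 134.72


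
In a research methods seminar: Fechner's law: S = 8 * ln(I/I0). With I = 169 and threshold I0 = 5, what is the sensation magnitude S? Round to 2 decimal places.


S = 8 * ln(169/5)
I/I0 = 33.8
ln(33.8) = 3.5205
S = 8 * 3.5205
= 28.16


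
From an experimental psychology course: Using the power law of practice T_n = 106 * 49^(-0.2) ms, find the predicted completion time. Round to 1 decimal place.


T_n = 106 * 49^(-0.2)
49^(-0.2) = 0.459157
T_n = 106 * 0.459157
= 48.7 ms


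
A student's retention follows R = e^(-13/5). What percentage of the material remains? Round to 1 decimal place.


R = e^(-t/S)
-t/S = -13/5 = -2.6
R = e^(-2.6) = 0.074274
Percentage = 0.074274 * 100
= 7.4


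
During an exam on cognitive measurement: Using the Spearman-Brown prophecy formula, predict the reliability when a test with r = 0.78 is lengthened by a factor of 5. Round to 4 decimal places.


r_new = n*r / (1 + (n-1)*r)
Numerator = 5 * 0.78 = 3.9
Denominator = 1 + 4 * 0.78 = 4.12
r_new = 3.9 / 4.12
= 0.9466


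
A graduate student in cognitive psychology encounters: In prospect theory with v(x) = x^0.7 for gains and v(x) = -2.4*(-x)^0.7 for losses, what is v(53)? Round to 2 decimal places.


Since x = 53 >= 0, use v(x) = x^0.7
53^0.7 = 16.1062
v(53) = 16.11


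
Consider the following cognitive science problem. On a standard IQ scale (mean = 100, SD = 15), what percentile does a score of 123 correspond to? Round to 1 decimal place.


z = (IQ - mean) / SD
z = (123 - 100) / 15 = 1.5333
Percentile = Phi(1.5333) * 100
Phi(1.5333) = 0.937399
= 93.7


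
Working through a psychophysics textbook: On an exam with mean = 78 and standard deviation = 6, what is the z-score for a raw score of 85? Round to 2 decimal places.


z = (X - mu) / sigma
= (85 - 78) / 6
= 7 / 6
= 1.17


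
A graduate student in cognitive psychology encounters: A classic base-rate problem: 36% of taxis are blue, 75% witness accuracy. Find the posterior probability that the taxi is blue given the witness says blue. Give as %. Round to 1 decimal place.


P(blue | says blue) = P(says blue | blue)*P(blue) / [P(says blue | blue)*P(blue) + P(says blue | not blue)*P(not blue)]
Numerator = 0.75 * 0.36 = 0.27
False identification = 0.25 * 0.64 = 0.16
P = 0.27 / (0.27 + 0.16)
= 0.27 / 0.43
As percentage = 62.8


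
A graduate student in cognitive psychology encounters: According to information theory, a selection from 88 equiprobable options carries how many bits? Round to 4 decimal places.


H = log2(n)
H = log2(88)
= 6.4594


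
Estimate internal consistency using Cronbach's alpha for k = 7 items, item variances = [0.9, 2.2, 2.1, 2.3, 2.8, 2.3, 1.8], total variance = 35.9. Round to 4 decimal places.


alpha = (k/(k-1)) * (1 - sum(s_i^2)/s_total^2)
sum(item variances) = 14.4
k/(k-1) = 7/6 = 1.166667
1 - 14.4/35.9 = 1 - 0.401114 = 0.598886
alpha = 1.166667 * 0.598886
= 0.6987


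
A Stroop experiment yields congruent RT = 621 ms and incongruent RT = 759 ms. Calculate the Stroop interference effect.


Stroop effect = RT(incongruent) - RT(congruent)
= 759 - 621
= 138 ms


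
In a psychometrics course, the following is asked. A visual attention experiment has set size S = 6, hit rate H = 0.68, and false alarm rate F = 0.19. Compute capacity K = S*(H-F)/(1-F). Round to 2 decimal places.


K = S * (H - F) / (1 - F)
H - F = 0.49
1 - F = 0.81
K = 6 * 0.49 / 0.81
= 3.63


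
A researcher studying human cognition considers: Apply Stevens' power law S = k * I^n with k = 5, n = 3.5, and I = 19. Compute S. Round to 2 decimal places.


S = 5 * 19^3.5
19^3.5 = 29897.6879
S = 5 * 29897.6879
= 149488.44


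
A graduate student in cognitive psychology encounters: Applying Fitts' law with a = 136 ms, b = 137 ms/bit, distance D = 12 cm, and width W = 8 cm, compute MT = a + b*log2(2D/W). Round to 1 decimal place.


MT = 136 + 137 * log2(2*12/8)
2D/W = 3.0
log2(3.0) = 1.585
MT = 136 + 137 * 1.585
= 353.1 ms


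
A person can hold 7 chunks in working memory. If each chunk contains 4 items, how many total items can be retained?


Total items = chunks * items_per_chunk
= 7 * 4
= 28


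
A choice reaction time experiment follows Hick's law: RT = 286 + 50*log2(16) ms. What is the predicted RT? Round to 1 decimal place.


RT = 286 + 50 * log2(16)
log2(16) = 4.0
RT = 286 + 50 * 4.0
= 286 + 200.0
= 486.0 ms


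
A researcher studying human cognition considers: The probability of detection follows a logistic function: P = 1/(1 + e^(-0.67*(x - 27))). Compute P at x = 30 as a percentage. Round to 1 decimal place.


P(x) = 1/(1 + e^(-0.67*(30 - 27)))
Exponent = -0.67 * 3 = -2.01
e^(-2.01) = 0.133989
P = 1/(1 + 0.133989) = 0.881843
Percentage = 88.2


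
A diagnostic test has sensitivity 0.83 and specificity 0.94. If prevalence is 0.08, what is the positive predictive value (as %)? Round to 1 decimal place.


PPV = (sens * prev) / (sens * prev + (1-spec) * (1-prev))
Numerator = 0.83 * 0.08 = 0.0664
P(positive and no disease) = (1 - spec) * (1 - prev) = (1 - 0.94) * (1 - 0.08) = 0.0552
Denominator = 0.0664 + 0.0552 = 0.1216
PPV = 0.0664 / 0.1216 = 0.546053
As percentage = 54.6


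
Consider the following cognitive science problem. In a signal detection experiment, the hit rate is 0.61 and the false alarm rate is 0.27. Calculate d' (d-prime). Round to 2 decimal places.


d' = z(HR) - z(FAR)
z(0.61) = 0.2793
z(0.27) = -0.6128
d' = 0.2793 - -0.6128
= 0.89


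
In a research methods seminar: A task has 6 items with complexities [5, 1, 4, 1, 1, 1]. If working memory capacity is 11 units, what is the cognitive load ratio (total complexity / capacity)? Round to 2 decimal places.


Total complexity = 5 + 1 + 4 + 1 + 1 + 1 = 13
Load = total / capacity = 13 / 11
= 1.18


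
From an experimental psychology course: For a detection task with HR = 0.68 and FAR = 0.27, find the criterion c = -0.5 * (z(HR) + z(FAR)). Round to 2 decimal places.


c = -0.5 * (z(HR) + z(FAR))
z(0.68) = 0.4677
z(0.27) = -0.6128
c = -0.5 * (0.4677 + -0.6128)
= -0.5 * -0.1451
= 0.07


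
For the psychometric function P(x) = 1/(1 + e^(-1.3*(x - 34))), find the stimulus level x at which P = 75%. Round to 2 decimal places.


At P = 0.75: 0.75 = 1/(1 + e^(-k*(x-x0)))
Solving: e^(-k*(x-x0)) = 1/3
x = x0 + ln(3)/k
ln(3) = 1.0986
x = 34 + 1.0986/1.3
= 34 + 0.8451
= 34.85


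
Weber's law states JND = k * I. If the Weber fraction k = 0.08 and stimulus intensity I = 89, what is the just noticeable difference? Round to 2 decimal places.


JND = k * I
JND = 0.08 * 89
= 7.12


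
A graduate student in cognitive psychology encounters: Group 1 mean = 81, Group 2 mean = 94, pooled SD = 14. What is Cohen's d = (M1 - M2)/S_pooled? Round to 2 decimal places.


Cohen's d = (M1 - M2) / S_pooled
= (81 - 94) / 14
= -13 / 14
= -0.93
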